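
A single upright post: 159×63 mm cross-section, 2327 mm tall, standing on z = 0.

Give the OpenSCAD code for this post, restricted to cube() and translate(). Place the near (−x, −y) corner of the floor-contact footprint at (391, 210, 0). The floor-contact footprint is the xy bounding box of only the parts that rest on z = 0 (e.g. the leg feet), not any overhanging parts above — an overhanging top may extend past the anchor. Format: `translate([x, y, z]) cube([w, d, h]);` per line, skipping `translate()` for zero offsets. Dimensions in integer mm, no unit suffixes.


translate([391, 210, 0]) cube([159, 63, 2327]);


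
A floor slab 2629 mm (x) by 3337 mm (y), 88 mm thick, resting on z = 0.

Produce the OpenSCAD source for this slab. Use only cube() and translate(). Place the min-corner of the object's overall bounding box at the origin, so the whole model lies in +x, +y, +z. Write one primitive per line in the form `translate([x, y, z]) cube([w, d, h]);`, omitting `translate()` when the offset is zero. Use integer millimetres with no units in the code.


cube([2629, 3337, 88]);


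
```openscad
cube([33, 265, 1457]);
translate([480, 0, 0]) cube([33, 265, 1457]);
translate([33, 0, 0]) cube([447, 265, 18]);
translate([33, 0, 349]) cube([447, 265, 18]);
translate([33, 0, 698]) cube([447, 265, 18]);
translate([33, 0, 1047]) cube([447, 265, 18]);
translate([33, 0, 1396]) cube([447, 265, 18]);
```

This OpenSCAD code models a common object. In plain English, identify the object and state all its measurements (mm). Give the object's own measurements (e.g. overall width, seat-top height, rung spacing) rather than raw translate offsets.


An open bookshelf. Two side panels, each 33 mm thick, 265 mm deep and 1457 mm tall, stand 513 mm apart (outside-to-outside). Between them sit 5 shelves, each 18 mm thick and 265 mm deep, spanning the full gap between the sides. The bottom shelf rests on the floor (its underside at z = 0) and the clear gap between one shelf's top and the next shelf's underside is 331 mm.


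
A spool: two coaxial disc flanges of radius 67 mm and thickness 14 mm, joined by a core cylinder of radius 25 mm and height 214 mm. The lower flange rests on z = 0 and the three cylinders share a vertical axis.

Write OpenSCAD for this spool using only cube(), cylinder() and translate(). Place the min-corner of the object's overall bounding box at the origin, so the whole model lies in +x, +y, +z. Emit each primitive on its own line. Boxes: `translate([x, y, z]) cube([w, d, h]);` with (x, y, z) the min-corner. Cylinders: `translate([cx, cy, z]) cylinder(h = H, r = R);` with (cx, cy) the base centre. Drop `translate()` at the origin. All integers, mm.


translate([67, 67, 0]) cylinder(h = 14, r = 67);
translate([67, 67, 14]) cylinder(h = 214, r = 25);
translate([67, 67, 228]) cylinder(h = 14, r = 67);


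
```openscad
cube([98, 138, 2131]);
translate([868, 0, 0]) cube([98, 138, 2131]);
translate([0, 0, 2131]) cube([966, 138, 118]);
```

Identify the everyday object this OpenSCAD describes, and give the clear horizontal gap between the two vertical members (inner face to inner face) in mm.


A door frame. The clear opening width is 770 mm.

Two 2131 mm tall posts with a header on top — a door frame. The left jamb is 98 mm wide at x = 0; the right jamb starts at x = 868. The clear opening is 868 − 98 = 770 mm.


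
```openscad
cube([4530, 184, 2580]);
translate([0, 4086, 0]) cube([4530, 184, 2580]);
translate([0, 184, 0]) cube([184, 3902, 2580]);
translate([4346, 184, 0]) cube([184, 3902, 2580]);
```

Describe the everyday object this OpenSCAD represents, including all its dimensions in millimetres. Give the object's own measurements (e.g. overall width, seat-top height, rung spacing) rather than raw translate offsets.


The wall frame of a small rectangular building: four walls, each 2580 mm tall and 184 mm thick, enclosing a footprint 4530 mm (x) by 4270 mm (y) outside-to-outside, with no floor or roof. The front and back walls (the −y and +y sides) span the full width; the two side walls fit between them.


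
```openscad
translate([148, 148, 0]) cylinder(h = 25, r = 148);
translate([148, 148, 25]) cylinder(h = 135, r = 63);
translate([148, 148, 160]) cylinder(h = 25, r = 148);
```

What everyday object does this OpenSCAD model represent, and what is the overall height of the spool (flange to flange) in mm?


A spool. The overall height is 185 mm.

Three coaxial cylinders, large–small–large — a spool. Two 25 mm flanges and a 135 mm core give 25 + 135 + 25 = 185 mm.


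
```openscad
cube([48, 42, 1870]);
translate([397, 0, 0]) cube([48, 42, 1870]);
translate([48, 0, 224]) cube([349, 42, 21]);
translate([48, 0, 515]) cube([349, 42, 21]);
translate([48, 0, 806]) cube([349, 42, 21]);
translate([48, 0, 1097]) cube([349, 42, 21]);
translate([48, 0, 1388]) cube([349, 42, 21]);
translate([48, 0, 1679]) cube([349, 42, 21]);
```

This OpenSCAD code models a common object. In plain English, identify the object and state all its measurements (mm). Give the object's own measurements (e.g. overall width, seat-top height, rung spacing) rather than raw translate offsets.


A straight ladder. Two 48×42 mm vertical rails, 1870 mm tall, stand 445 mm apart (outside-to-outside) with their front faces coplanar on the −y side. 6 rungs, each 42 mm deep and 21 mm tall, span between the inner faces of the rails, front faces flush with the rails. The lowest rung's underside is at z = 224 mm and rungs are spaced 291 mm apart (underside to underside).


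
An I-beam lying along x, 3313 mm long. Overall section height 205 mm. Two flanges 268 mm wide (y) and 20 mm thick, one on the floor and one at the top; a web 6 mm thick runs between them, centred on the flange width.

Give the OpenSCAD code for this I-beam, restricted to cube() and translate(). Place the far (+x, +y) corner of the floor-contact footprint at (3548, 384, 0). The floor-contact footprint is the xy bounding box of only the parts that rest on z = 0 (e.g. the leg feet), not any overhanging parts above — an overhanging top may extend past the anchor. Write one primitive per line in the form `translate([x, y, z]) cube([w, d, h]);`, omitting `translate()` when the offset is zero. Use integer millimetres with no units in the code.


translate([235, 116, 0]) cube([3313, 268, 20]);
translate([235, 247, 20]) cube([3313, 6, 165]);
translate([235, 116, 185]) cube([3313, 268, 20]);


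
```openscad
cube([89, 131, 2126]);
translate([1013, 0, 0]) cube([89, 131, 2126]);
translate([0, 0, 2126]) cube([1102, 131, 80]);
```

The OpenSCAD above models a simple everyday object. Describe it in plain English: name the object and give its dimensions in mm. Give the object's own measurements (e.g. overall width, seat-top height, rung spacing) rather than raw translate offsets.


A door frame. The clear opening is 924 mm wide and 2126 mm high. Two 89 mm wide jambs, 131 mm deep, stand either side of the opening from the floor to the top of the opening. A 80 mm thick head sits across the top of both jambs, spanning the full outside width of the frame.


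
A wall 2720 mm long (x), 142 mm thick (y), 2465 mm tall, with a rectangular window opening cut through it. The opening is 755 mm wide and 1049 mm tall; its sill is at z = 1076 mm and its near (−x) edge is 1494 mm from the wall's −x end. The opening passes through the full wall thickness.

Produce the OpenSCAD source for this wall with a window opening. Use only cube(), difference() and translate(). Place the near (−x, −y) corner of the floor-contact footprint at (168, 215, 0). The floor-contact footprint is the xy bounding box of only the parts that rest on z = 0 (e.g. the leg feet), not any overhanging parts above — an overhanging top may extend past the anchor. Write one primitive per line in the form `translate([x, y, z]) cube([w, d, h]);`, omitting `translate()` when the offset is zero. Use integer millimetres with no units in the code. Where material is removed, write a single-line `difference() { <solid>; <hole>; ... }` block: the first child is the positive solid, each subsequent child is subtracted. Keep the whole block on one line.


difference() { translate([168, 215, 0]) cube([2720, 142, 2465]); translate([1662, 215, 1076]) cube([755, 142, 1049]); }


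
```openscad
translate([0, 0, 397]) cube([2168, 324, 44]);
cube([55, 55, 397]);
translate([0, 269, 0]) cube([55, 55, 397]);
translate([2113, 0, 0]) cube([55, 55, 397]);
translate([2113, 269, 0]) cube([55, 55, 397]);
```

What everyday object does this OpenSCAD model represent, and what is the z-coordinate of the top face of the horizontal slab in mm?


A bench. The seat-top height is 441 mm.

A long slab on four corner posts — a bench. The slab sits at z = 397 with thickness 44, so the top is 397 + 44 = 441 mm.


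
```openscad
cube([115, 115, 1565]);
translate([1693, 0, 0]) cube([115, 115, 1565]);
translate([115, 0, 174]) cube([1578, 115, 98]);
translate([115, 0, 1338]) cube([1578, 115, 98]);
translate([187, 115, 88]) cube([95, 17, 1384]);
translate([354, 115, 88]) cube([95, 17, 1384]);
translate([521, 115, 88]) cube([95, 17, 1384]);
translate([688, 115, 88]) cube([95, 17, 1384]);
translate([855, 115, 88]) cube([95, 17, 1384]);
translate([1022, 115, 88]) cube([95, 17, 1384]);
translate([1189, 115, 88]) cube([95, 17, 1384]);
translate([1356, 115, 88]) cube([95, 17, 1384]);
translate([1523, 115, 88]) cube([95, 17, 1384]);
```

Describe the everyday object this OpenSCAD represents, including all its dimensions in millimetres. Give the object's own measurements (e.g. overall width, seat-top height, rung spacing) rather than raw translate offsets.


A fence section. Two 115×115 mm posts, 1565 mm tall, stand on the floor with a clear span of 1578 mm between their inner faces. Two horizontal rails of 115×98 mm section span the gap between the posts with their undersides at z = 174 mm and z = 1338 mm, flush with the posts' −y face. 9 pickets, each 95 mm wide, 17 mm thick and 1384 mm tall, are fixed to the +y face of the rails with their bottoms at z = 88 mm, spaced across the span with a 72 mm gap after the −x post and between neighbouring pickets, with 75 mm left before the +x post.


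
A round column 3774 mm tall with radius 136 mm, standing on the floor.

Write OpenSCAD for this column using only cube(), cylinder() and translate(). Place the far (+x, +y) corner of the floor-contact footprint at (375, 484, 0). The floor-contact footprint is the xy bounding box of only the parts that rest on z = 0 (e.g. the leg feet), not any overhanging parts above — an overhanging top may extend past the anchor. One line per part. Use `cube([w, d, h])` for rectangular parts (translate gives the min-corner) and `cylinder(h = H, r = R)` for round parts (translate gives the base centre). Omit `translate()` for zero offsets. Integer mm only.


translate([239, 348, 0]) cylinder(h = 3774, r = 136);


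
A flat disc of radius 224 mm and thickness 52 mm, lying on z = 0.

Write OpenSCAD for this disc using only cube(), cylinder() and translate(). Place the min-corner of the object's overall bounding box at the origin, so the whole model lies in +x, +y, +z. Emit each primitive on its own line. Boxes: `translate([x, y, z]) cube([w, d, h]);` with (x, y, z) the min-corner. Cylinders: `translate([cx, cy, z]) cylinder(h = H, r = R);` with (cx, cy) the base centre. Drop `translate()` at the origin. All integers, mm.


translate([224, 224, 0]) cylinder(h = 52, r = 224);


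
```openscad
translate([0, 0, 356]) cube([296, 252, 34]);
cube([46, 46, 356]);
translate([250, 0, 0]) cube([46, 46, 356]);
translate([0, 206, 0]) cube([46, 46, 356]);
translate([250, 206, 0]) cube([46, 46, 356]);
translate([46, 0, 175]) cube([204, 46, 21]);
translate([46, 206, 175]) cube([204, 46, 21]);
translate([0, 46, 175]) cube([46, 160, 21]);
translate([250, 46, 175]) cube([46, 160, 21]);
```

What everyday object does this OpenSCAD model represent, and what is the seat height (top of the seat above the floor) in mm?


A stool. The seat height is 390 mm.

A 296×252×34 slab at z = 356 on four corner posts — a stool. The seat top is 356 + 34 = 390 mm.


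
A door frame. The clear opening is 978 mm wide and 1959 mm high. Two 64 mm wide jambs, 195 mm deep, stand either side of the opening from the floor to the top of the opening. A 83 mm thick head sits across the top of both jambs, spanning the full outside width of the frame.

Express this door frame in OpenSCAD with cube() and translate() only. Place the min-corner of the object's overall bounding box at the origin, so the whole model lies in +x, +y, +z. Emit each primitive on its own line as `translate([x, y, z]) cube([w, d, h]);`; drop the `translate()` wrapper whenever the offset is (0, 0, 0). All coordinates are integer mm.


cube([64, 195, 1959]);
translate([1042, 0, 0]) cube([64, 195, 1959]);
translate([0, 0, 1959]) cube([1106, 195, 83]);


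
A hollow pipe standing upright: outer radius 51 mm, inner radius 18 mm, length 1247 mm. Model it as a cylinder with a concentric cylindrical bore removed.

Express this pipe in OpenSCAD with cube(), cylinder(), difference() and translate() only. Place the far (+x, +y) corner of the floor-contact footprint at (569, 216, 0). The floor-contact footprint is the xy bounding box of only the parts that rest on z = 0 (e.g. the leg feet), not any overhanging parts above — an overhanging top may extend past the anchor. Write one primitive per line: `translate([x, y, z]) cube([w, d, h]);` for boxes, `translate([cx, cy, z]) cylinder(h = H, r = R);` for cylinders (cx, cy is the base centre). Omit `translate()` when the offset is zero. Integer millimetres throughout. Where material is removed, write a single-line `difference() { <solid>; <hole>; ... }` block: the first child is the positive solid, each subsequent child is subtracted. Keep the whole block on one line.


difference() { translate([518, 165, 0]) cylinder(h = 1247, r = 51); translate([518, 165, 0]) cylinder(h = 1247, r = 18); }


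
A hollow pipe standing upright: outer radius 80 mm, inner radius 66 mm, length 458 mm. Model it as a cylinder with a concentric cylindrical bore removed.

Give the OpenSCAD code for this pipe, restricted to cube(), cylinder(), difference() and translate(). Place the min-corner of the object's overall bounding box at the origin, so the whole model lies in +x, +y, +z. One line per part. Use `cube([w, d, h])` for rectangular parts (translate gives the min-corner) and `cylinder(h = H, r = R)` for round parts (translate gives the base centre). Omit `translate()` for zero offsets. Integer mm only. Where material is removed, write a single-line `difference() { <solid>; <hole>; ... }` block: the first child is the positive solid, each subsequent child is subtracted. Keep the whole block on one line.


difference() { translate([80, 80, 0]) cylinder(h = 458, r = 80); translate([80, 80, 0]) cylinder(h = 458, r = 66); }


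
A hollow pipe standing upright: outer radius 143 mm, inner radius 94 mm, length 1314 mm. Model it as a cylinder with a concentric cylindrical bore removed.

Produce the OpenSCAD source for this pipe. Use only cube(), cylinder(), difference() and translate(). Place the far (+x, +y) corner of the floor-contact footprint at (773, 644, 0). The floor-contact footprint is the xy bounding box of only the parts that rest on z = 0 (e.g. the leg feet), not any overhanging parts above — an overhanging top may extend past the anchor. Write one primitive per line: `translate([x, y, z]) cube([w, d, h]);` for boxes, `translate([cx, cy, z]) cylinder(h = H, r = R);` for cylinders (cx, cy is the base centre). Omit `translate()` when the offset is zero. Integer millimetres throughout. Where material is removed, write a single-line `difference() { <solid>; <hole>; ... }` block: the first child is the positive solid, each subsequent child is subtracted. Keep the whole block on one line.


difference() { translate([630, 501, 0]) cylinder(h = 1314, r = 143); translate([630, 501, 0]) cylinder(h = 1314, r = 94); }


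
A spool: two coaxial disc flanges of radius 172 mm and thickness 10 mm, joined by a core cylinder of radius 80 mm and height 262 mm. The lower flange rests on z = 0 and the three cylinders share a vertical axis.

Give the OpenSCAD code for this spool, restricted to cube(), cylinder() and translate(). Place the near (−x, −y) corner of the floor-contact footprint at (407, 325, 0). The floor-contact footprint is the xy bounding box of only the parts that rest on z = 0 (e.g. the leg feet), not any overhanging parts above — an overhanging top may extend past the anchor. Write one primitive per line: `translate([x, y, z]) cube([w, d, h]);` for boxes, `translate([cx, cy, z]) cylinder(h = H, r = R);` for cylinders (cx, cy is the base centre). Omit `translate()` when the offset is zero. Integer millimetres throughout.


translate([579, 497, 0]) cylinder(h = 10, r = 172);
translate([579, 497, 10]) cylinder(h = 262, r = 80);
translate([579, 497, 272]) cylinder(h = 10, r = 172);


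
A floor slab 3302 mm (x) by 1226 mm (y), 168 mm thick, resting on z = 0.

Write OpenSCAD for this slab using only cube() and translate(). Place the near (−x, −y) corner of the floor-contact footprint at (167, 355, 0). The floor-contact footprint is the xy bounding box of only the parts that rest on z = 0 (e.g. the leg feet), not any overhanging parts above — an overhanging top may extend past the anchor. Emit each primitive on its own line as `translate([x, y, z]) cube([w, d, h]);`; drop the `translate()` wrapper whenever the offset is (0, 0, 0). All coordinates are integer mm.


translate([167, 355, 0]) cube([3302, 1226, 168]);


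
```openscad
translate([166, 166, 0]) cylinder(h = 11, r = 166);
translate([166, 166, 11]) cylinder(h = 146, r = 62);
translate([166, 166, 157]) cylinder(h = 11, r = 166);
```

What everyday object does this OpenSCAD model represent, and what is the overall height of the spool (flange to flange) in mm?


A spool. The overall height is 168 mm.

Three coaxial cylinders, large–small–large — a spool. Two 11 mm flanges and a 146 mm core give 11 + 146 + 11 = 168 mm.


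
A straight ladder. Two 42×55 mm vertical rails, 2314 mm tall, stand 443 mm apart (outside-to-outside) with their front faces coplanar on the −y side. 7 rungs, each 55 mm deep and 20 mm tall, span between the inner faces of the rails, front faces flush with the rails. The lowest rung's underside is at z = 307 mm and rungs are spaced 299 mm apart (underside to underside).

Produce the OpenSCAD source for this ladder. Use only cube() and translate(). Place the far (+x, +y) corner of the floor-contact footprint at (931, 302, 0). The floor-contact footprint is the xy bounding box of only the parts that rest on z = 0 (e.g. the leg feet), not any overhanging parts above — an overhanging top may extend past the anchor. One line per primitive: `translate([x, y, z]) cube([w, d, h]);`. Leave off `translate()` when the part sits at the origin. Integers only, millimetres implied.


// rung span = 443 - 2*42 = 359
// rung[k] z = 307 + k*299
translate([488, 247, 0]) cube([42, 55, 2314]);
translate([889, 247, 0]) cube([42, 55, 2314]);
translate([530, 247, 307]) cube([359, 55, 20]);
translate([530, 247, 606]) cube([359, 55, 20]);
translate([530, 247, 905]) cube([359, 55, 20]);
translate([530, 247, 1204]) cube([359, 55, 20]);
translate([530, 247, 1503]) cube([359, 55, 20]);
translate([530, 247, 1802]) cube([359, 55, 20]);
translate([530, 247, 2101]) cube([359, 55, 20]);


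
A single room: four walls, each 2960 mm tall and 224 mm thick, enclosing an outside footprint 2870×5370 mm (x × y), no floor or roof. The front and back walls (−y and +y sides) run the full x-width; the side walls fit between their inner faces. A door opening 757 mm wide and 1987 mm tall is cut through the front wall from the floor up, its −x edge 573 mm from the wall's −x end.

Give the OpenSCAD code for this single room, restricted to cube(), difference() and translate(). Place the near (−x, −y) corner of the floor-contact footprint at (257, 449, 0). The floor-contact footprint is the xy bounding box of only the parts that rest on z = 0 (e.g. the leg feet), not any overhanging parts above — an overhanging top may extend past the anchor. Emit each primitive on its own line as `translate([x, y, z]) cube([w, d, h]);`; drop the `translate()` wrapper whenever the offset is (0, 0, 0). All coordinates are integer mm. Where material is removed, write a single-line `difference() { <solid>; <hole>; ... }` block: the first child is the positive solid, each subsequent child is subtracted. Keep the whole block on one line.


difference() { translate([257, 449, 0]) cube([2870, 224, 2960]); translate([830, 449, 0]) cube([757, 224, 1987]); }
translate([257, 5595, 0]) cube([2870, 224, 2960]);
translate([257, 673, 0]) cube([224, 4922, 2960]);
translate([2903, 673, 0]) cube([224, 4922, 2960]);


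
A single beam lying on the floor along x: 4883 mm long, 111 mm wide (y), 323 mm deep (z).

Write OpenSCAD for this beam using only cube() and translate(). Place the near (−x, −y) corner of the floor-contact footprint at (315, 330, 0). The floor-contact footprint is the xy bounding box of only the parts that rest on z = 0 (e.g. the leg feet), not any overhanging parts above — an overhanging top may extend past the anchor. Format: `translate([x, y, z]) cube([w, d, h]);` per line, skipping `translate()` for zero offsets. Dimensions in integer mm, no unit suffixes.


translate([315, 330, 0]) cube([4883, 111, 323]);


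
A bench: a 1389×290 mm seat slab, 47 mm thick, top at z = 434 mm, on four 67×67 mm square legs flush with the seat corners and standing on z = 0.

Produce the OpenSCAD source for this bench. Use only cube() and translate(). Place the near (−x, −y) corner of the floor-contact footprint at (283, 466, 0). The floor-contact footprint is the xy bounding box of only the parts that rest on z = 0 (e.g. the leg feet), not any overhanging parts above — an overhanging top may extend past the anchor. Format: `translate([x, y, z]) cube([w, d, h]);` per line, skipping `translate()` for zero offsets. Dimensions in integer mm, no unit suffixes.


translate([283, 466, 387]) cube([1389, 290, 47]);
translate([283, 466, 0]) cube([67, 67, 387]);
translate([283, 689, 0]) cube([67, 67, 387]);
translate([1605, 466, 0]) cube([67, 67, 387]);
translate([1605, 689, 0]) cube([67, 67, 387]);


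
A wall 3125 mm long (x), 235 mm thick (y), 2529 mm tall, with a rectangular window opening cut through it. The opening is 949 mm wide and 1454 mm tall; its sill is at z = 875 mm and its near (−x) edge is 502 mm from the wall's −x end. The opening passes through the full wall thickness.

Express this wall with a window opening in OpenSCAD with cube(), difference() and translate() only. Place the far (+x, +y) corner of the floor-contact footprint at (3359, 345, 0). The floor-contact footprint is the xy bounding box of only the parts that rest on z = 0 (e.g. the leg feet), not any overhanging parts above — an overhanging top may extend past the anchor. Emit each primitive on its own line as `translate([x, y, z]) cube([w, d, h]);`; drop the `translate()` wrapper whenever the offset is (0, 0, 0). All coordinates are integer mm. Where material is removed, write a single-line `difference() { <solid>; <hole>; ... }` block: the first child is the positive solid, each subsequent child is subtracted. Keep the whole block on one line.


difference() { translate([234, 110, 0]) cube([3125, 235, 2529]); translate([736, 110, 875]) cube([949, 235, 1454]); }


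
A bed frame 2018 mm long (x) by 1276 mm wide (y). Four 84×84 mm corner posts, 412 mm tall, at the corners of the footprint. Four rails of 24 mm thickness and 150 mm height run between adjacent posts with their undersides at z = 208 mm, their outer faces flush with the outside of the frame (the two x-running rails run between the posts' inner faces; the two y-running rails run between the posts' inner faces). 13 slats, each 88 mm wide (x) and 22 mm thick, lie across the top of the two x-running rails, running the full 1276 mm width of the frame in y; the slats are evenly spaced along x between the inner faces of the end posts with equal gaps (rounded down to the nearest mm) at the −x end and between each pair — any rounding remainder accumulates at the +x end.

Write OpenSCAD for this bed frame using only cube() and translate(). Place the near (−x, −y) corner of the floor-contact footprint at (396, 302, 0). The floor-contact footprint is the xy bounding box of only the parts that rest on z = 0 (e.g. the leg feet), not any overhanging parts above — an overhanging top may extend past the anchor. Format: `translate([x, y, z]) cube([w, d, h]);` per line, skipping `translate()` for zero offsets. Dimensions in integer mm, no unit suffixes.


// slat z = rail_z + rail_h = 208 + 150 = 358
// slat gap = ⌊(1850 − 13·88) / 14⌋ = 50
translate([396, 302, 0]) cube([84, 84, 412]);
translate([396, 1494, 0]) cube([84, 84, 412]);
translate([2330, 302, 0]) cube([84, 84, 412]);
translate([2330, 1494, 0]) cube([84, 84, 412]);
translate([480, 302, 208]) cube([1850, 24, 150]);
translate([480, 1554, 208]) cube([1850, 24, 150]);
translate([396, 386, 208]) cube([24, 1108, 150]);
translate([2390, 386, 208]) cube([24, 1108, 150]);
translate([530, 302, 358]) cube([88, 1276, 22]);
translate([668, 302, 358]) cube([88, 1276, 22]);
translate([806, 302, 358]) cube([88, 1276, 22]);
translate([944, 302, 358]) cube([88, 1276, 22]);
translate([1082, 302, 358]) cube([88, 1276, 22]);
translate([1220, 302, 358]) cube([88, 1276, 22]);
translate([1358, 302, 358]) cube([88, 1276, 22]);
translate([1496, 302, 358]) cube([88, 1276, 22]);
translate([1634, 302, 358]) cube([88, 1276, 22]);
translate([1772, 302, 358]) cube([88, 1276, 22]);
translate([1910, 302, 358]) cube([88, 1276, 22]);
translate([2048, 302, 358]) cube([88, 1276, 22]);
translate([2186, 302, 358]) cube([88, 1276, 22]);


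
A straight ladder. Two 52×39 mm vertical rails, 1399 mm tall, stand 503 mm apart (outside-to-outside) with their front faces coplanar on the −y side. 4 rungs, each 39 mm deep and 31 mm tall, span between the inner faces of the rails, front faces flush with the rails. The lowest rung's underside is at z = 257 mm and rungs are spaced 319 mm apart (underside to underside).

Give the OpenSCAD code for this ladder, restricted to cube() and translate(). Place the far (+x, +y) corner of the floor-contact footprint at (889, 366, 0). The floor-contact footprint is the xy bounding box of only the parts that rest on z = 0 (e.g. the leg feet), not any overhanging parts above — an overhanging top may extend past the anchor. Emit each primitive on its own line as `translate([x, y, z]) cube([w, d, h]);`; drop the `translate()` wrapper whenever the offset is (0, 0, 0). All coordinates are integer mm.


// rung span = 503 - 2*52 = 399
// rung[k] z = 257 + k*319
translate([386, 327, 0]) cube([52, 39, 1399]);
translate([837, 327, 0]) cube([52, 39, 1399]);
translate([438, 327, 257]) cube([399, 39, 31]);
translate([438, 327, 576]) cube([399, 39, 31]);
translate([438, 327, 895]) cube([399, 39, 31]);
translate([438, 327, 1214]) cube([399, 39, 31]);


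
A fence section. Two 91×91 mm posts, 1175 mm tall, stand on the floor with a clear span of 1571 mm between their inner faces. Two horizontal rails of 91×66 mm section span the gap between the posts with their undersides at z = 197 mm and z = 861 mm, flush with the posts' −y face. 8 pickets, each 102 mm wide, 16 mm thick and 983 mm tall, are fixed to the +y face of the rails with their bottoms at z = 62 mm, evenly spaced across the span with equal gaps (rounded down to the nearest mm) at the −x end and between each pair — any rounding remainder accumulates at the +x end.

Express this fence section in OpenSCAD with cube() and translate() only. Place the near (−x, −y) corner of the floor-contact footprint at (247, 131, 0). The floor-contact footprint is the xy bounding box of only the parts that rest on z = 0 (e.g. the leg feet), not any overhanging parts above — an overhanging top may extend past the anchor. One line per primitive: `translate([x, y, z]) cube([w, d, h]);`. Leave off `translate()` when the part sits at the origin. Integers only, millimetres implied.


translate([247, 131, 0]) cube([91, 91, 1175]);
translate([1909, 131, 0]) cube([91, 91, 1175]);
translate([338, 131, 197]) cube([1571, 91, 66]);
translate([338, 131, 861]) cube([1571, 91, 66]);
translate([421, 222, 62]) cube([102, 16, 983]);
translate([606, 222, 62]) cube([102, 16, 983]);
translate([791, 222, 62]) cube([102, 16, 983]);
translate([976, 222, 62]) cube([102, 16, 983]);
translate([1161, 222, 62]) cube([102, 16, 983]);
translate([1346, 222, 62]) cube([102, 16, 983]);
translate([1531, 222, 62]) cube([102, 16, 983]);
translate([1716, 222, 62]) cube([102, 16, 983]);


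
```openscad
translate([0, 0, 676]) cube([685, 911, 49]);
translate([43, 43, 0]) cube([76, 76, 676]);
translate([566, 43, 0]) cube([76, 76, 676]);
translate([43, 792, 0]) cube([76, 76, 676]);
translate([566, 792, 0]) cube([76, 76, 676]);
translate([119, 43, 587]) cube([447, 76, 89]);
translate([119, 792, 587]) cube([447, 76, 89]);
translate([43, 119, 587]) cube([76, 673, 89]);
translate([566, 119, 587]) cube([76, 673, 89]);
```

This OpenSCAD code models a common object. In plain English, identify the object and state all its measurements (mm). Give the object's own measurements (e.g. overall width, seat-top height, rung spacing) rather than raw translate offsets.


A table: top 685 mm (x) × 911 mm (y), 49 mm thick, upper face at z = 725 mm, on four 76×76 mm square legs, each inset 43 mm from the nearest pair of top edges from z = 0 to the bottom of the top. Four apron rails, 76 mm thick and 89 mm tall, run between adjacent legs with their top edges flush with the underside of the top and their outer faces flush with the legs' outer faces.


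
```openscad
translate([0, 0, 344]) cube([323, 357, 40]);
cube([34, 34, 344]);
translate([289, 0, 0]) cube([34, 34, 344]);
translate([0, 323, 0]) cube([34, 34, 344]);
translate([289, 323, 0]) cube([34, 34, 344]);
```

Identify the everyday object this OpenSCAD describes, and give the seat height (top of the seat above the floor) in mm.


A stool. The seat height is 384 mm.

A 323×357×40 slab at z = 344 on four corner posts — a stool. The seat top is 344 + 40 = 384 mm.


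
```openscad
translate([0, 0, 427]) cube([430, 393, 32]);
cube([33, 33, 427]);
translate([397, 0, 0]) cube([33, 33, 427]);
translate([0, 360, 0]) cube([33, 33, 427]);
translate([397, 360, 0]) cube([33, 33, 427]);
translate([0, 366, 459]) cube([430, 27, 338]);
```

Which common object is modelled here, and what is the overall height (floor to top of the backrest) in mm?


A chair. The overall height is 797 mm.

A slab on four corner posts with a tall panel at the back — a chair. The seat slab sits at z = 427 with thickness 32, and the 338 mm backrest starts at the seat top, so the overall height is 427 + 32 + 338 = 797 mm.


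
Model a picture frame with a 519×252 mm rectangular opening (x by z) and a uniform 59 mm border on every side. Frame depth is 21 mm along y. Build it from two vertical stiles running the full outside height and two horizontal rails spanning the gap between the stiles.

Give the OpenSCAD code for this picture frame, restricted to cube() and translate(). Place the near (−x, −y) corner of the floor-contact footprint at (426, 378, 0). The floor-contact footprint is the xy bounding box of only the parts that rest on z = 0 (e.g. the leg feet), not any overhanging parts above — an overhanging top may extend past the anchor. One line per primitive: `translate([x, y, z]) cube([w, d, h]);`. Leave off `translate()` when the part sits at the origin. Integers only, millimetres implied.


translate([426, 378, 0]) cube([59, 21, 370]);
translate([1004, 378, 0]) cube([59, 21, 370]);
translate([485, 378, 0]) cube([519, 21, 59]);
translate([485, 378, 311]) cube([519, 21, 59]);


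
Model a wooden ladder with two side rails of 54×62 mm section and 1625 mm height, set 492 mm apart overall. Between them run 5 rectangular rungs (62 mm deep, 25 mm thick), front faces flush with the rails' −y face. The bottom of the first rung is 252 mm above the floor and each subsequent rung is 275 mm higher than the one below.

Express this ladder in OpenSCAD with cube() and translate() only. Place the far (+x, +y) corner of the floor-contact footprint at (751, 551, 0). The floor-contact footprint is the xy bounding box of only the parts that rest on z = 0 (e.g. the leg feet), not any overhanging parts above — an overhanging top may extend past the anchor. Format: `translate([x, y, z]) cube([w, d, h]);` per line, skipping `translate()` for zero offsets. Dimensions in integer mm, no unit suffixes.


translate([259, 489, 0]) cube([54, 62, 1625]);
translate([697, 489, 0]) cube([54, 62, 1625]);
translate([313, 489, 252]) cube([384, 62, 25]);
translate([313, 489, 527]) cube([384, 62, 25]);
translate([313, 489, 802]) cube([384, 62, 25]);
translate([313, 489, 1077]) cube([384, 62, 25]);
translate([313, 489, 1352]) cube([384, 62, 25]);


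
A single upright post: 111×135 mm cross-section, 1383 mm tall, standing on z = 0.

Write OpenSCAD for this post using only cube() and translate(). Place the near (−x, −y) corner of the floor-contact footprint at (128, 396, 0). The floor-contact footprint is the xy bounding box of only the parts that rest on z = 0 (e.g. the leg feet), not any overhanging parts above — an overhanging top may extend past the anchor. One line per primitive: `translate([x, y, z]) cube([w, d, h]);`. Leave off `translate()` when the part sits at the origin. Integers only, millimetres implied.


translate([128, 396, 0]) cube([111, 135, 1383]);


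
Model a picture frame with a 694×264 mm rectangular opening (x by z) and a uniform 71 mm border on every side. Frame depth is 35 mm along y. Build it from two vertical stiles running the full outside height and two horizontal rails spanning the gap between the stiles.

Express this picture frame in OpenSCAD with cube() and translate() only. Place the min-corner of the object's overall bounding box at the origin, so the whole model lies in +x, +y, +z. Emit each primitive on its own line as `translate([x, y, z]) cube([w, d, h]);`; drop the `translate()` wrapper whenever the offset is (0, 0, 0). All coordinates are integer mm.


cube([71, 35, 406]);
translate([765, 0, 0]) cube([71, 35, 406]);
translate([71, 0, 0]) cube([694, 35, 71]);
translate([71, 0, 335]) cube([694, 35, 71]);


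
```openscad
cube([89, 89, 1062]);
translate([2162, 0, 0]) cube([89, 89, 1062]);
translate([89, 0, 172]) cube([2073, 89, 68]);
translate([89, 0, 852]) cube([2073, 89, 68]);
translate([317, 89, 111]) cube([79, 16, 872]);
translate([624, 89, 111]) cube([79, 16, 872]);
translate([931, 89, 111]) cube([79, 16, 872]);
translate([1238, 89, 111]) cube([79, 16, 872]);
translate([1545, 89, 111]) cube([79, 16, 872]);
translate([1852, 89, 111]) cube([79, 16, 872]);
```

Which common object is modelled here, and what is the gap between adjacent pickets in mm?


A fence section. The picket gap is 228 mm.

Two posts, two rails, 6 pickets — a fence section. Span 2073 mm holds 6 pickets of 79 mm with 7 equal gaps: ⌊(2073 − 6·79) / 7⌋ = 228 mm.


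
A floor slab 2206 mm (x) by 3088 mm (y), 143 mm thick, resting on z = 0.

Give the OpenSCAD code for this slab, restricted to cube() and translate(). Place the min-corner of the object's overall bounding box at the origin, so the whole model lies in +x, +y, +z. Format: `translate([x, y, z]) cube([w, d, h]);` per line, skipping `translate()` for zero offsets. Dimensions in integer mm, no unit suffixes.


cube([2206, 3088, 143]);


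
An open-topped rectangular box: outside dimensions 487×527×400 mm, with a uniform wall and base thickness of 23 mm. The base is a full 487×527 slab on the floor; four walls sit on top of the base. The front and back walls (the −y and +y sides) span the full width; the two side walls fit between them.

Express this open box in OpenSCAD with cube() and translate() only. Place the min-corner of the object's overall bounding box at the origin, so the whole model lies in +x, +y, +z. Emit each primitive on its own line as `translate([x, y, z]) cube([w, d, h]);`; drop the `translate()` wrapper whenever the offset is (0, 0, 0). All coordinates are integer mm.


cube([487, 527, 23]);
translate([0, 0, 23]) cube([487, 23, 377]);
translate([0, 504, 23]) cube([487, 23, 377]);
translate([0, 23, 23]) cube([23, 481, 377]);
translate([464, 23, 23]) cube([23, 481, 377]);


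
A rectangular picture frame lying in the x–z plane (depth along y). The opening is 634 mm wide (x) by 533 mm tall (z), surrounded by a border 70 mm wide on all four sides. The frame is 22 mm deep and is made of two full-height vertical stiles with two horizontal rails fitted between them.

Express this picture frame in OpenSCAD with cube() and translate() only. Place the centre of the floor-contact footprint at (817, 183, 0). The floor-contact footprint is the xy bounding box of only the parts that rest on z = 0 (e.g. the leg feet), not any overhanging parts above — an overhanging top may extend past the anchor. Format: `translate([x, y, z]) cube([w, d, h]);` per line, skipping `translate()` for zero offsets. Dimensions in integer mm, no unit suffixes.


translate([430, 172, 0]) cube([70, 22, 673]);
translate([1134, 172, 0]) cube([70, 22, 673]);
translate([500, 172, 0]) cube([634, 22, 70]);
translate([500, 172, 603]) cube([634, 22, 70]);


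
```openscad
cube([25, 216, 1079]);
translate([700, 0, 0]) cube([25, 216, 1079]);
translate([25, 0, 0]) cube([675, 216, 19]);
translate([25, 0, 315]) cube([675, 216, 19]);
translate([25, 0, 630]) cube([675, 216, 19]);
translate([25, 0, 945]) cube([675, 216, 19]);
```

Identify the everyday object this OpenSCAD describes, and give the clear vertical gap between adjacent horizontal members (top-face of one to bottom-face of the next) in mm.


A bookshelf. The clear shelf gap is 296 mm.

Two tall side panels with 4 horizontal boards between them — a bookshelf. The first two shelf undersides are at z = 0 and z = 315; with shelf thickness 19, the clear gap is 315 − 0 − 19 = 296 mm.


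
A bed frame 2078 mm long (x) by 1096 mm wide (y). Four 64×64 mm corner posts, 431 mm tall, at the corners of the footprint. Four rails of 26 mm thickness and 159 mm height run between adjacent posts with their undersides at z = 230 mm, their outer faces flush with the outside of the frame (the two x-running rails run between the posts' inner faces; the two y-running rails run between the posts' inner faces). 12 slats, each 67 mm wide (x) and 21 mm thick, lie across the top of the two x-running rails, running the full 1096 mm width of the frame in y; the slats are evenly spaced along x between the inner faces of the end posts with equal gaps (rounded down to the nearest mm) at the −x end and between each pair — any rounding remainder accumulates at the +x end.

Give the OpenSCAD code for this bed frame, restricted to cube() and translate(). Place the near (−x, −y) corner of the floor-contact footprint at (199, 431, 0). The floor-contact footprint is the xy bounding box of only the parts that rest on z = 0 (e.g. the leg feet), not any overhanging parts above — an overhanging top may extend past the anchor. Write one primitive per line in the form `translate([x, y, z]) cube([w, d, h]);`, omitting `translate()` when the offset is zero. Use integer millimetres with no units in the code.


translate([199, 431, 0]) cube([64, 64, 431]);
translate([199, 1463, 0]) cube([64, 64, 431]);
translate([2213, 431, 0]) cube([64, 64, 431]);
translate([2213, 1463, 0]) cube([64, 64, 431]);
translate([263, 431, 230]) cube([1950, 26, 159]);
translate([263, 1501, 230]) cube([1950, 26, 159]);
translate([199, 495, 230]) cube([26, 968, 159]);
translate([2251, 495, 230]) cube([26, 968, 159]);
translate([351, 431, 389]) cube([67, 1096, 21]);
translate([506, 431, 389]) cube([67, 1096, 21]);
translate([661, 431, 389]) cube([67, 1096, 21]);
translate([816, 431, 389]) cube([67, 1096, 21]);
translate([971, 431, 389]) cube([67, 1096, 21]);
translate([1126, 431, 389]) cube([67, 1096, 21]);
translate([1281, 431, 389]) cube([67, 1096, 21]);
translate([1436, 431, 389]) cube([67, 1096, 21]);
translate([1591, 431, 389]) cube([67, 1096, 21]);
translate([1746, 431, 389]) cube([67, 1096, 21]);
translate([1901, 431, 389]) cube([67, 1096, 21]);
translate([2056, 431, 389]) cube([67, 1096, 21]);
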